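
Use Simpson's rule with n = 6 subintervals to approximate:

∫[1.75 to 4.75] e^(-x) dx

f(x) = e^(-x)
a = 1.75, b = 4.75, n = 6
h = (b - a)/n = 0.500000

Simpson's rule: (h/3)[f(x₀) + 4f(x₁) + 2f(x₂) + ... + f(xₙ)]

x_0 = 1.7500, f(x_0) = 0.173774, coefficient = 1
x_1 = 2.2500, f(x_1) = 0.105399, coefficient = 4
x_2 = 2.7500, f(x_2) = 0.063928, coefficient = 2
x_3 = 3.2500, f(x_3) = 0.038774, coefficient = 4
x_4 = 3.7500, f(x_4) = 0.023518, coefficient = 2
x_5 = 4.2500, f(x_5) = 0.014264, coefficient = 4
x_6 = 4.7500, f(x_6) = 0.008652, coefficient = 1

I ≈ (0.500000/3) × 0.991068 = 0.165178
Exact value: 0.165122
Error: 0.000056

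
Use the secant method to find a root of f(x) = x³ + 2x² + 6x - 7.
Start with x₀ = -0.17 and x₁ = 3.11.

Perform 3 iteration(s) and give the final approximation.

f(x) = x³ + 2x² + 6x - 7
x₀ = -0.17, x₁ = 3.11

Secant formula: x_{n+1} = x_n - f(x_n)(x_n - x_{n-1})/(f(x_n) - f(x_{n-1}))

Iteration 1:
  f(-0.170000) = -7.967113
  f(3.110000) = 61.084431
  x_2 = 3.110000 - 61.084431×(3.110000 - (-0.170000))/(61.084431 - (-7.967113))
       = 0.208444
Iteration 2:
  f(3.110000) = 61.084431
  f(0.208444) = -5.653383
  x_3 = 0.208444 - (-5.653383)×(0.208444 - 3.110000)/(-5.653383 - 61.084431)
       = 0.454236
Iteration 3:
  f(0.208444) = -5.653383
  f(0.454236) = -3.768204
  x_4 = 0.454236 - (-3.768204)×(0.454236 - 0.208444)/(-3.768204 - (-5.653383))
       = 0.945538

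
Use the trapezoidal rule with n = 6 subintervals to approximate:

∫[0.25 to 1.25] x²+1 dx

f(x) = x²+1
a = 0.25, b = 1.25, n = 6
h = (b - a)/n = 0.166667

Trapezoidal rule: (h/2)[f(x₀) + 2f(x₁) + 2f(x₂) + ... + f(xₙ)]

x_0 = 0.2500, f(x_0) = 1.062500, coefficient = 1
x_1 = 0.4167, f(x_1) = 1.173611, coefficient = 2
x_2 = 0.5833, f(x_2) = 1.340278, coefficient = 2
x_3 = 0.7500, f(x_3) = 1.562500, coefficient = 2
x_4 = 0.9167, f(x_4) = 1.840278, coefficient = 2
x_5 = 1.0833, f(x_5) = 2.173611, coefficient = 2
x_6 = 1.2500, f(x_6) = 2.562500, coefficient = 1

I ≈ (0.166667/2) × 19.805556 = 1.650463
Exact value: 1.645833
Error: 0.004630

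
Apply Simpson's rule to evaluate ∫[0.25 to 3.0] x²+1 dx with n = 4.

f(x) = x²+1
a = 0.25, b = 3.0, n = 4
h = (b - a)/n = 0.687500

Simpson's rule: (h/3)[f(x₀) + 4f(x₁) + 2f(x₂) + ... + f(xₙ)]

x_0 = 0.2500, f(x_0) = 1.062500, coefficient = 1
x_1 = 0.9375, f(x_1) = 1.878906, coefficient = 4
x_2 = 1.6250, f(x_2) = 3.640625, coefficient = 2
x_3 = 2.3125, f(x_3) = 6.347656, coefficient = 4
x_4 = 3.0000, f(x_4) = 10.000000, coefficient = 1

I ≈ (0.687500/3) × 51.250000 = 11.744792
Exact value: 11.744792
Error: 0.000000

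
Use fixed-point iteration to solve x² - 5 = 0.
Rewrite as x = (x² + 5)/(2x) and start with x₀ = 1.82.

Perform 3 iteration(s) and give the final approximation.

Equation: x² - 5 = 0
Fixed-point form: x = (x² + 5)/(2x)
x₀ = 1.82

x_1 = g(1.820000) = 2.283626
x_2 = g(2.283626) = 2.236563
x_3 = g(2.236563) = 2.236068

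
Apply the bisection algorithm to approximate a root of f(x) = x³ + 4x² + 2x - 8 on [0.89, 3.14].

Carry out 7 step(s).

f(x) = x³ + 4x² + 2x - 8
Initial interval: [0.89, 3.14]

Iteration 1:
  c_1 = (0.890000 + 3.140000)/2 = 2.015000
  f(c_1) = f(2.015000) = 20.452253
  f(a) × f(c) < 0, new interval: [0.890000, 2.015000]
Iteration 2:
  c_2 = (0.890000 + 2.015000)/2 = 1.452500
  f(c_2) = f(1.452500) = 6.408446
  f(a) × f(c) < 0, new interval: [0.890000, 1.452500]
Iteration 3:
  c_3 = (0.890000 + 1.452500)/2 = 1.171250
  f(c_3) = f(1.171250) = 1.436558
  f(a) × f(c) < 0, new interval: [0.890000, 1.171250]
Iteration 4:
  c_4 = (0.890000 + 1.171250)/2 = 1.030625
  f(c_4) = f(1.030625) = -0.595281
  f(a) × f(c) ≥ 0, new interval: [1.030625, 1.171250]
Iteration 5:
  c_5 = (1.030625 + 1.171250)/2 = 1.100938
  f(c_5) = f(1.100938) = 0.384535
  f(a) × f(c) < 0, new interval: [1.030625, 1.100938]
Iteration 6:
  c_6 = (1.030625 + 1.100938)/2 = 1.065781
  f(c_6) = f(1.065781) = -0.114269
  f(a) × f(c) ≥ 0, new interval: [1.065781, 1.100938]
Iteration 7:
  c_7 = (1.065781 + 1.100938)/2 = 1.083359
  f(c_7) = f(1.083359) = 0.132893
  f(a) × f(c) < 0, new interval: [1.065781, 1.083359]

After 7 iteration(s), the approximation is c_7 = 1.083359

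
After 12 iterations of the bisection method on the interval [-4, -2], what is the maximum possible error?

Bisection error bound: |error| ≤ (b-a)/2^n
|error| ≤ (-2 - (-4))/2^12 = 2/2^12
|error| ≤ 0.0004882812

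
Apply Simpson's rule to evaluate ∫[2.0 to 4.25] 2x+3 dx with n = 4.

f(x) = 2x+3
a = 2.0, b = 4.25, n = 4
h = (b - a)/n = 0.562500

Simpson's rule: (h/3)[f(x₀) + 4f(x₁) + 2f(x₂) + ... + f(xₙ)]

x_0 = 2.0000, f(x_0) = 7.000000, coefficient = 1
x_1 = 2.5625, f(x_1) = 8.125000, coefficient = 4
x_2 = 3.1250, f(x_2) = 9.250000, coefficient = 2
x_3 = 3.6875, f(x_3) = 10.375000, coefficient = 4
x_4 = 4.2500, f(x_4) = 11.500000, coefficient = 1

I ≈ (0.562500/3) × 111.000000 = 20.812500
Exact value: 20.812500
Error: 0.000000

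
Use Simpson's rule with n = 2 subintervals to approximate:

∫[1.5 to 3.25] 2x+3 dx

f(x) = 2x+3
a = 1.5, b = 3.25, n = 2
h = (b - a)/n = 0.875000

Simpson's rule: (h/3)[f(x₀) + 4f(x₁) + 2f(x₂) + ... + f(xₙ)]

x_0 = 1.5000, f(x_0) = 6.000000, coefficient = 1
x_1 = 2.3750, f(x_1) = 7.750000, coefficient = 4
x_2 = 3.2500, f(x_2) = 9.500000, coefficient = 1

I ≈ (0.875000/3) × 46.500000 = 13.562500
Exact value: 13.562500
Error: 0.000000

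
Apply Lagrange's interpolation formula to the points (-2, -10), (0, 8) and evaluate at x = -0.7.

Lagrange interpolation formula:
P(x) = Σ yᵢ × Lᵢ(x)
where Lᵢ(x) = Π_{j≠i} (x - xⱼ)/(xᵢ - xⱼ)

L_0(-0.7) = (-0.7 - 0)/(-2 - 0) = 0.350000
L_1(-0.7) = (-0.7 - (-2))/(0 - (-2)) = 0.650000

P(-0.7) = (-10)×L_0(-0.7) + 8×L_1(-0.7)
P(-0.7) = 1.700000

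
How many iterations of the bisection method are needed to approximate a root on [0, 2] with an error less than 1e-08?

We need (b-a)/2^n ≤ 1e-08
(2 - 0)/2^n ≤ 1e-08
2/2^n ≤ 1e-08
2^n ≥ 200000000
n ≥ log₂(200000000) = 27.58
n ≥ 28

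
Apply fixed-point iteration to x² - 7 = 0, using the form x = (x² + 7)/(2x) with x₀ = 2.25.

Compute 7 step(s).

Equation: x² - 7 = 0
Fixed-point form: x = (x² + 7)/(2x)
x₀ = 2.25

x_1 = g(2.250000) = 2.680556
x_2 = g(2.680556) = 2.645977
x_3 = g(2.645977) = 2.645751
x_4 = g(2.645751) = 2.645751
x_5 = g(2.645751) = 2.645751
x_6 = g(2.645751) = 2.645751
x_7 = g(2.645751) = 2.645751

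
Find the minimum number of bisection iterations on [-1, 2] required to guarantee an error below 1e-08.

We need (b-a)/2^n ≤ 1e-08
(2 - (-1))/2^n ≤ 1e-08
3/2^n ≤ 1e-08
2^n ≥ 300000000
n ≥ log₂(300000000) = 28.16
n ≥ 29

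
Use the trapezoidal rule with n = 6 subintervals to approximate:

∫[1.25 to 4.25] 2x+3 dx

f(x) = 2x+3
a = 1.25, b = 4.25, n = 6
h = (b - a)/n = 0.500000

Trapezoidal rule: (h/2)[f(x₀) + 2f(x₁) + 2f(x₂) + ... + f(xₙ)]

x_0 = 1.2500, f(x_0) = 5.500000, coefficient = 1
x_1 = 1.7500, f(x_1) = 6.500000, coefficient = 2
x_2 = 2.2500, f(x_2) = 7.500000, coefficient = 2
x_3 = 2.7500, f(x_3) = 8.500000, coefficient = 2
x_4 = 3.2500, f(x_4) = 9.500000, coefficient = 2
x_5 = 3.7500, f(x_5) = 10.500000, coefficient = 2
x_6 = 4.2500, f(x_6) = 11.500000, coefficient = 1

I ≈ (0.500000/2) × 102.000000 = 25.500000
Exact value: 25.500000
Error: 0.000000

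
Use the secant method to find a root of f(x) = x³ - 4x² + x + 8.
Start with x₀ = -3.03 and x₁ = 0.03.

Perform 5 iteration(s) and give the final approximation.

f(x) = x³ - 4x² + x + 8
x₀ = -3.03, x₁ = 0.03

Secant formula: x_{n+1} = x_n - f(x_n)(x_n - x_{n-1})/(f(x_n) - f(x_{n-1}))

Iteration 1:
  f(-3.030000) = -59.571727
  f(0.030000) = 8.026427
  x_2 = 0.030000 - 8.026427×(0.030000 - (-3.030000))/(8.026427 - (-59.571727))
       = -0.333336
Iteration 2:
  f(0.030000) = 8.026427
  f(-0.333336) = 7.185173
  x_3 = -0.333336 - 7.185173×(-0.333336 - 0.030000)/(7.185173 - 8.026427)
       = -3.436602
Iteration 3:
  f(-0.333336) = 7.185173
  f(-3.436602) = -83.264629
  x_4 = -3.436602 - (-83.264629)×(-3.436602 - (-0.333336))/(-83.264629 - 7.185173)
       = -0.579854
Iteration 4:
  f(-3.436602) = -83.264629
  f(-0.579854) = 5.880256
  x_5 = -0.579854 - 5.880256×(-0.579854 - (-3.436602))/(5.880256 - (-83.264629))
       = -0.768294
Iteration 5:
  f(-0.579854) = 5.880256
  f(-0.768294) = 4.417100
  x_6 = -0.768294 - 4.417100×(-0.768294 - (-0.579854))/(4.417100 - 5.880256)
       = -1.337171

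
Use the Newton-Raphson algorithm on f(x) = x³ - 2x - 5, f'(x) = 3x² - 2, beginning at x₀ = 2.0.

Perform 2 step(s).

f(x) = x³ - 2x - 5
f'(x) = 3x² - 2
x₀ = 2.0

Newton-Raphson formula: x_{n+1} = x_n - f(x_n)/f'(x_n)

Iteration 1:
  f(2.000000) = -1.000000
  f'(2.000000) = 10.000000
  x_1 = 2.000000 - (-1.000000)/10.000000 = 2.100000
Iteration 2:
  f(2.100000) = 0.061000
  f'(2.100000) = 11.230000
  x_2 = 2.100000 - 0.061000/11.230000 = 2.094568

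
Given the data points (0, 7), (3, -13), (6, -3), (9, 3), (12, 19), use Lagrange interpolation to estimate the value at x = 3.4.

Lagrange interpolation formula:
P(x) = Σ yᵢ × Lᵢ(x)
where Lᵢ(x) = Π_{j≠i} (x - xⱼ)/(xᵢ - xⱼ)

L_0(3.4) = (3.4 - 3)/(0 - 3) × (3.4 - 6)/(0 - 6) × (3.4 - 9)/(0 - 9) × (3.4 - 12)/(0 - 12) = -0.025765
L_1(3.4) = (3.4 - 0)/(3 - 0) × (3.4 - 6)/(3 - 6) × (3.4 - 9)/(3 - 9) × (3.4 - 12)/(3 - 12) = 0.875997
L_2(3.4) = (3.4 - 0)/(6 - 0) × (3.4 - 3)/(6 - 3) × (3.4 - 9)/(6 - 9) × (3.4 - 12)/(6 - 12) = 0.202153
L_3(3.4) = (3.4 - 0)/(9 - 0) × (3.4 - 3)/(9 - 3) × (3.4 - 6)/(9 - 6) × (3.4 - 12)/(9 - 12) = -0.062571
L_4(3.4) = (3.4 - 0)/(12 - 0) × (3.4 - 3)/(12 - 3) × (3.4 - 6)/(12 - 6) × (3.4 - 9)/(12 - 9) = 0.010186

P(3.4) = 7×L_0(3.4) + (-13)×L_1(3.4) + (-3)×L_2(3.4) + 3×L_3(3.4) + 19×L_4(3.4)
P(3.4) = -12.168948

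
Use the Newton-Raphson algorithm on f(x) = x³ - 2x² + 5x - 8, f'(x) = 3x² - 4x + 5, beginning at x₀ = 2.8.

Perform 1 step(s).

f(x) = x³ - 2x² + 5x - 8
f'(x) = 3x² - 4x + 5
x₀ = 2.8

Newton-Raphson formula: x_{n+1} = x_n - f(x_n)/f'(x_n)

Iteration 1:
  f(2.800000) = 12.272000
  f'(2.800000) = 17.320000
  x_1 = 2.800000 - 12.272000/17.320000 = 2.091455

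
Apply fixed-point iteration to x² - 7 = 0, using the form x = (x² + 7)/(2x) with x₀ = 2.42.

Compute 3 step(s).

Equation: x² - 7 = 0
Fixed-point form: x = (x² + 7)/(2x)
x₀ = 2.42

x_1 = g(2.420000) = 2.656281
x_2 = g(2.656281) = 2.645772
x_3 = g(2.645772) = 2.645751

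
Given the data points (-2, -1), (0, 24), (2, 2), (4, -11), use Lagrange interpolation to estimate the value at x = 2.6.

Lagrange interpolation formula:
P(x) = Σ yᵢ × Lᵢ(x)
where Lᵢ(x) = Π_{j≠i} (x - xⱼ)/(xᵢ - xⱼ)

L_0(2.6) = (2.6 - 0)/(-2 - 0) × (2.6 - 2)/(-2 - 2) × (2.6 - 4)/(-2 - 4) = 0.045500
L_1(2.6) = (2.6 - (-2))/(0 - (-2)) × (2.6 - 2)/(0 - 2) × (2.6 - 4)/(0 - 4) = -0.241500
L_2(2.6) = (2.6 - (-2))/(2 - (-2)) × (2.6 - 0)/(2 - 0) × (2.6 - 4)/(2 - 4) = 1.046500
L_3(2.6) = (2.6 - (-2))/(4 - (-2)) × (2.6 - 0)/(4 - 0) × (2.6 - 2)/(4 - 2) = 0.149500

P(2.6) = (-1)×L_0(2.6) + 24×L_1(2.6) + 2×L_2(2.6) + (-11)×L_3(2.6)
P(2.6) = -5.393000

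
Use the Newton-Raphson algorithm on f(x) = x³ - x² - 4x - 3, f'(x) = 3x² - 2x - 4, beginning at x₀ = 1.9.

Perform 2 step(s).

f(x) = x³ - x² - 4x - 3
f'(x) = 3x² - 2x - 4
x₀ = 1.9

Newton-Raphson formula: x_{n+1} = x_n - f(x_n)/f'(x_n)

Iteration 1:
  f(1.900000) = -7.351000
  f'(1.900000) = 3.030000
  x_1 = 1.900000 - (-7.351000)/3.030000 = 4.326073
Iteration 2:
  f(4.326073) = 41.942840
  f'(4.326073) = 43.492567
  x_2 = 4.326073 - 41.942840/43.492567 = 3.361705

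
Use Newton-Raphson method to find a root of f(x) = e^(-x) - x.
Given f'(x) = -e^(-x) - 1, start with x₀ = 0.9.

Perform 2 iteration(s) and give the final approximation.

f(x) = e^(-x) - x
f'(x) = -e^(-x) - 1
x₀ = 0.9

Newton-Raphson formula: x_{n+1} = x_n - f(x_n)/f'(x_n)

Iteration 1:
  f(0.900000) = -0.493430
  f'(0.900000) = -1.406570
  x_1 = 0.900000 - (-0.493430)/(-1.406570) = 0.549196
Iteration 2:
  f(0.549196) = 0.028218
  f'(0.549196) = -1.577414
  x_2 = 0.549196 - 0.028218/(-1.577414) = 0.567085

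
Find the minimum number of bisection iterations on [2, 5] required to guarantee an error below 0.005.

We need (b-a)/2^n ≤ 0.005
(5 - 2)/2^n ≤ 0.005
3/2^n ≤ 0.005
2^n ≥ 600
n ≥ log₂(600) = 9.23
n ≥ 10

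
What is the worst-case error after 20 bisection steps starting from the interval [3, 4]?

Bisection error bound: |error| ≤ (b-a)/2^n
|error| ≤ (4 - 3)/2^20 = 1/2^20
|error| ≤ 0.0000009537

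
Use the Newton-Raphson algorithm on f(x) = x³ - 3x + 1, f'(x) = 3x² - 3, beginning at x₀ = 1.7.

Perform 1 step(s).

f(x) = x³ - 3x + 1
f'(x) = 3x² - 3
x₀ = 1.7

Newton-Raphson formula: x_{n+1} = x_n - f(x_n)/f'(x_n)

Iteration 1:
  f(1.700000) = 0.813000
  f'(1.700000) = 5.670000
  x_1 = 1.700000 - 0.813000/5.670000 = 1.556614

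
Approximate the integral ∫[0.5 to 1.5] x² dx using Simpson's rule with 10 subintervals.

f(x) = x²
a = 0.5, b = 1.5, n = 10
h = (b - a)/n = 0.100000

Simpson's rule: (h/3)[f(x₀) + 4f(x₁) + 2f(x₂) + ... + f(xₙ)]

x_0 = 0.5000, f(x_0) = 0.250000, coefficient = 1
x_1 = 0.6000, f(x_1) = 0.360000, coefficient = 4
x_2 = 0.7000, f(x_2) = 0.490000, coefficient = 2
x_3 = 0.8000, f(x_3) = 0.640000, coefficient = 4
x_4 = 0.9000, f(x_4) = 0.810000, coefficient = 2
x_5 = 1.0000, f(x_5) = 1.000000, coefficient = 4
x_6 = 1.1000, f(x_6) = 1.210000, coefficient = 2
x_7 = 1.2000, f(x_7) = 1.440000, coefficient = 4
x_8 = 1.3000, f(x_8) = 1.690000, coefficient = 2
x_9 = 1.4000, f(x_9) = 1.960000, coefficient = 4
x_10 = 1.5000, f(x_10) = 2.250000, coefficient = 1

I ≈ (0.100000/3) × 32.500000 = 1.083333
Exact value: 1.083333
Error: 0.000000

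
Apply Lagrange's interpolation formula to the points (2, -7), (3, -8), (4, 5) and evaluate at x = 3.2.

Lagrange interpolation formula:
P(x) = Σ yᵢ × Lᵢ(x)
where Lᵢ(x) = Π_{j≠i} (x - xⱼ)/(xᵢ - xⱼ)

L_0(3.2) = (3.2 - 3)/(2 - 3) × (3.2 - 4)/(2 - 4) = -0.080000
L_1(3.2) = (3.2 - 2)/(3 - 2) × (3.2 - 4)/(3 - 4) = 0.960000
L_2(3.2) = (3.2 - 2)/(4 - 2) × (3.2 - 3)/(4 - 3) = 0.120000

P(3.2) = (-7)×L_0(3.2) + (-8)×L_1(3.2) + 5×L_2(3.2)
P(3.2) = -6.520000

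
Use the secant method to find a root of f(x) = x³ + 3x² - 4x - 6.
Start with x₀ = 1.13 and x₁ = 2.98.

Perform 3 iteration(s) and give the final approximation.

f(x) = x³ + 3x² - 4x - 6
x₀ = 1.13, x₁ = 2.98

Secant formula: x_{n+1} = x_n - f(x_n)(x_n - x_{n-1})/(f(x_n) - f(x_{n-1}))

Iteration 1:
  f(1.130000) = -5.246403
  f(2.980000) = 35.184792
  x_2 = 2.980000 - 35.184792×(2.980000 - 1.130000)/(35.184792 - (-5.246403))
       = 1.370058
Iteration 2:
  f(2.980000) = 35.184792
  f(1.370058) = -3.277372
  x_3 = 1.370058 - (-3.277372)×(1.370058 - 2.980000)/(-3.277372 - 35.184792)
       = 1.507242
Iteration 3:
  f(1.370058) = -3.277372
  f(1.507242) = -1.789513
  x_4 = 1.507242 - (-1.789513)×(1.507242 - 1.370058)/(-1.789513 - (-3.277372))
       = 1.672239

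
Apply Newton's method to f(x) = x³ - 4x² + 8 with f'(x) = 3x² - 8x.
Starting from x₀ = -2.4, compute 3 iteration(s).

f(x) = x³ - 4x² + 8
f'(x) = 3x² - 8x
x₀ = -2.4

Newton-Raphson formula: x_{n+1} = x_n - f(x_n)/f'(x_n)

Iteration 1:
  f(-2.400000) = -28.864000
  f'(-2.400000) = 36.480000
  x_1 = -2.400000 - (-28.864000)/36.480000 = -1.608772
Iteration 2:
  f(-1.608772) = -6.516327
  f'(-1.608772) = 20.634617
  x_2 = -1.608772 - (-6.516327)/20.634617 = -1.292976
Iteration 3:
  f(-1.292976) = -0.848729
  f'(-1.292976) = 15.359170
  x_3 = -1.292976 - (-0.848729)/15.359170 = -1.237717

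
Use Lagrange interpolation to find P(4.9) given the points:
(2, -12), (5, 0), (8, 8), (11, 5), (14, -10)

Lagrange interpolation formula:
P(x) = Σ yᵢ × Lᵢ(x)
where Lᵢ(x) = Π_{j≠i} (x - xⱼ)/(xᵢ - xⱼ)

L_0(4.9) = (4.9 - 5)/(2 - 5) × (4.9 - 8)/(2 - 8) × (4.9 - 11)/(2 - 11) × (4.9 - 14)/(2 - 14) = 0.008852
L_1(4.9) = (4.9 - 2)/(5 - 2) × (4.9 - 8)/(5 - 8) × (4.9 - 11)/(5 - 11) × (4.9 - 14)/(5 - 14) = 1.026821
L_2(4.9) = (4.9 - 2)/(8 - 2) × (4.9 - 5)/(8 - 5) × (4.9 - 11)/(8 - 11) × (4.9 - 14)/(8 - 14) = -0.049685
L_3(4.9) = (4.9 - 2)/(11 - 2) × (4.9 - 5)/(11 - 5) × (4.9 - 8)/(11 - 8) × (4.9 - 14)/(11 - 14) = 0.016833
L_4(4.9) = (4.9 - 2)/(14 - 2) × (4.9 - 5)/(14 - 5) × (4.9 - 8)/(14 - 8) × (4.9 - 11)/(14 - 11) = -0.002821

P(4.9) = (-12)×L_0(4.9) + 0×L_1(4.9) + 8×L_2(4.9) + 5×L_3(4.9) + (-10)×L_4(4.9)
P(4.9) = -0.391327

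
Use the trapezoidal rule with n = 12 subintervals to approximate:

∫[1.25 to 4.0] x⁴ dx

f(x) = x⁴
a = 1.25, b = 4.0, n = 12
h = (b - a)/n = 0.229167

Trapezoidal rule: (h/2)[f(x₀) + 2f(x₁) + 2f(x₂) + ... + f(xₙ)]

x_0 = 1.2500, f(x_0) = 2.441406, coefficient = 1
x_1 = 1.4792, f(x_1) = 4.787055, coefficient = 2
x_2 = 1.7083, f(x_2) = 8.517075, coefficient = 2
x_3 = 1.9375, f(x_3) = 14.091812, coefficient = 2
x_4 = 2.1667, f(x_4) = 22.037809, coefficient = 2
x_5 = 2.3958, f(x_5) = 32.947799, coefficient = 2
x_6 = 2.6250, f(x_6) = 47.480713, coefficient = 2
x_7 = 2.8542, f(x_7) = 66.361672, coefficient = 2
x_8 = 3.0833, f(x_8) = 90.381993, coefficient = 2
x_9 = 3.3125, f(x_9) = 120.399185, coefficient = 2
x_10 = 3.5417, f(x_10) = 157.336953, coefficient = 2
x_11 = 3.7708, f(x_11) = 202.185194, coefficient = 2
x_12 = 4.0000, f(x_12) = 256.000000, coefficient = 1

I ≈ (0.229167/2) × 1791.495927 = 205.275575
Exact value: 204.189648
Error: 1.085927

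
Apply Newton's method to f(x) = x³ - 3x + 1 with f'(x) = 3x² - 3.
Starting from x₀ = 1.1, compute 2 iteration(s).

f(x) = x³ - 3x + 1
f'(x) = 3x² - 3
x₀ = 1.1

Newton-Raphson formula: x_{n+1} = x_n - f(x_n)/f'(x_n)

Iteration 1:
  f(1.100000) = -0.969000
  f'(1.100000) = 0.630000
  x_1 = 1.100000 - (-0.969000)/0.630000 = 2.638095
Iteration 2:
  f(2.638095) = 11.445661
  f'(2.638095) = 17.878639
  x_2 = 2.638095 - 11.445661/17.878639 = 1.997909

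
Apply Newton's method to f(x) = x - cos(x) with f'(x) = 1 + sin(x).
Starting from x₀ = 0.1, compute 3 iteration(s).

f(x) = x - cos(x)
f'(x) = 1 + sin(x)
x₀ = 0.1

Newton-Raphson formula: x_{n+1} = x_n - f(x_n)/f'(x_n)

Iteration 1:
  f(0.100000) = -0.895004
  f'(0.100000) = 1.099833
  x_1 = 0.100000 - (-0.895004)/1.099833 = 0.913763
Iteration 2:
  f(0.913763) = 0.302993
  f'(0.913763) = 1.791808
  x_2 = 0.913763 - 0.302993/1.791808 = 0.744664
Iteration 3:
  f(0.744664) = 0.009349
  f'(0.744664) = 1.677725
  x_3 = 0.744664 - 0.009349/1.677725 = 0.739092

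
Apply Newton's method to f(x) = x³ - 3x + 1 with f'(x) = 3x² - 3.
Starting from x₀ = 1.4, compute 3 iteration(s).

f(x) = x³ - 3x + 1
f'(x) = 3x² - 3
x₀ = 1.4

Newton-Raphson formula: x_{n+1} = x_n - f(x_n)/f'(x_n)

Iteration 1:
  f(1.400000) = -0.456000
  f'(1.400000) = 2.880000
  x_1 = 1.400000 - (-0.456000)/2.880000 = 1.558333
Iteration 2:
  f(1.558333) = 0.109261
  f'(1.558333) = 4.285208
  x_2 = 1.558333 - 0.109261/4.285208 = 1.532836
Iteration 3:
  f(1.532836) = 0.003023
  f'(1.532836) = 4.048759
  x_3 = 1.532836 - 0.003023/4.048759 = 1.532090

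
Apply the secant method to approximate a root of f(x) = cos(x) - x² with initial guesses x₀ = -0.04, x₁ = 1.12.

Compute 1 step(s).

f(x) = cos(x) - x²
x₀ = -0.04, x₁ = 1.12

Secant formula: x_{n+1} = x_n - f(x_n)(x_n - x_{n-1})/(f(x_n) - f(x_{n-1}))

Iteration 1:
  f(-0.040000) = 0.997600
  f(1.120000) = -0.818718
  x_2 = 1.120000 - (-0.818718)×(1.120000 - (-0.040000))/(-0.818718 - 0.997600)
       = 0.597122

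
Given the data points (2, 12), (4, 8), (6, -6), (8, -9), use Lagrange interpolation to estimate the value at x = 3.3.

Lagrange interpolation formula:
P(x) = Σ yᵢ × Lᵢ(x)
where Lᵢ(x) = Π_{j≠i} (x - xⱼ)/(xᵢ - xⱼ)

L_0(3.3) = (3.3 - 4)/(2 - 4) × (3.3 - 6)/(2 - 6) × (3.3 - 8)/(2 - 8) = 0.185063
L_1(3.3) = (3.3 - 2)/(4 - 2) × (3.3 - 6)/(4 - 6) × (3.3 - 8)/(4 - 8) = 1.031062
L_2(3.3) = (3.3 - 2)/(6 - 2) × (3.3 - 4)/(6 - 4) × (3.3 - 8)/(6 - 8) = -0.267313
L_3(3.3) = (3.3 - 2)/(8 - 2) × (3.3 - 4)/(8 - 4) × (3.3 - 6)/(8 - 6) = 0.051188

P(3.3) = 12×L_0(3.3) + 8×L_1(3.3) + (-6)×L_2(3.3) + (-9)×L_3(3.3)
P(3.3) = 11.612438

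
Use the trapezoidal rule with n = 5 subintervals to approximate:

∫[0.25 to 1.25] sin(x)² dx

f(x) = sin(x)²
a = 0.25, b = 1.25, n = 5
h = (b - a)/n = 0.200000

Trapezoidal rule: (h/2)[f(x₀) + 2f(x₁) + 2f(x₂) + ... + f(xₙ)]

x_0 = 0.2500, f(x_0) = 0.061209, coefficient = 1
x_1 = 0.4500, f(x_1) = 0.189195, coefficient = 2
x_2 = 0.6500, f(x_2) = 0.366251, coefficient = 2
x_3 = 0.8500, f(x_3) = 0.564422, coefficient = 2
x_4 = 1.0500, f(x_4) = 0.752423, coefficient = 2
x_5 = 1.2500, f(x_5) = 0.900572, coefficient = 1

I ≈ (0.200000/2) × 4.706362 = 0.470636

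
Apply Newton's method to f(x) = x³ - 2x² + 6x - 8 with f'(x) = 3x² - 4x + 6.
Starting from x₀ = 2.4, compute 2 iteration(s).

f(x) = x³ - 2x² + 6x - 8
f'(x) = 3x² - 4x + 6
x₀ = 2.4

Newton-Raphson formula: x_{n+1} = x_n - f(x_n)/f'(x_n)

Iteration 1:
  f(2.400000) = 8.704000
  f'(2.400000) = 13.680000
  x_1 = 2.400000 - 8.704000/13.680000 = 1.763743
Iteration 2:
  f(1.763743) = 1.847510
  f'(1.763743) = 8.277394
  x_2 = 1.763743 - 1.847510/8.277394 = 1.540543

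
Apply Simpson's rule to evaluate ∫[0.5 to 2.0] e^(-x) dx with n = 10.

f(x) = e^(-x)
a = 0.5, b = 2.0, n = 10
h = (b - a)/n = 0.150000

Simpson's rule: (h/3)[f(x₀) + 4f(x₁) + 2f(x₂) + ... + f(xₙ)]

x_0 = 0.5000, f(x_0) = 0.606531, coefficient = 1
x_1 = 0.6500, f(x_1) = 0.522046, coefficient = 4
x_2 = 0.8000, f(x_2) = 0.449329, coefficient = 2
x_3 = 0.9500, f(x_3) = 0.386741, coefficient = 4
x_4 = 1.1000, f(x_4) = 0.332871, coefficient = 2
x_5 = 1.2500, f(x_5) = 0.286505, coefficient = 4
x_6 = 1.4000, f(x_6) = 0.246597, coefficient = 2
x_7 = 1.5500, f(x_7) = 0.212248, coefficient = 4
x_8 = 1.7000, f(x_8) = 0.182684, coefficient = 2
x_9 = 1.8500, f(x_9) = 0.157237, coefficient = 4
x_10 = 2.0000, f(x_10) = 0.135335, coefficient = 1

I ≈ (0.150000/3) × 9.423934 = 0.471197
Exact value: 0.471195
Error: 0.000001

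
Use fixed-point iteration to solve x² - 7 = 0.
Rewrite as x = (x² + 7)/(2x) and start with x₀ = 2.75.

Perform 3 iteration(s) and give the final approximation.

Equation: x² - 7 = 0
Fixed-point form: x = (x² + 7)/(2x)
x₀ = 2.75

x_1 = g(2.750000) = 2.647727
x_2 = g(2.647727) = 2.645752
x_3 = g(2.645752) = 2.645751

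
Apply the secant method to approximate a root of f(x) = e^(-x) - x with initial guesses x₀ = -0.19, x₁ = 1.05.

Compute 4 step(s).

f(x) = e^(-x) - x
x₀ = -0.19, x₁ = 1.05

Secant formula: x_{n+1} = x_n - f(x_n)(x_n - x_{n-1})/(f(x_n) - f(x_{n-1}))

Iteration 1:
  f(-0.190000) = 1.399250
  f(1.050000) = -0.700062
  x_2 = 1.050000 - (-0.700062)×(1.050000 - (-0.190000))/(-0.700062 - 1.399250)
       = 0.636494
Iteration 2:
  f(1.050000) = -0.700062
  f(0.636494) = -0.107350
  x_3 = 0.636494 - (-0.107350)×(0.636494 - 1.050000)/(-0.107350 - (-0.700062))
       = 0.561601
Iteration 3:
  f(0.636494) = -0.107350
  f(0.561601) = 0.008694
  x_4 = 0.561601 - 0.008694×(0.561601 - 0.636494)/(0.008694 - (-0.107350))
       = 0.567212
Iteration 4:
  f(0.561601) = 0.008694
  f(0.567212) = -0.000108
  x_5 = 0.567212 - (-0.000108)×(0.567212 - 0.561601)/(-0.000108 - 0.008694)
       = 0.567143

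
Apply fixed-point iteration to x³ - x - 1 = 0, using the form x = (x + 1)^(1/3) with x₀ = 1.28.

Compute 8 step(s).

Equation: x³ - x - 1 = 0
Fixed-point form: x = (x + 1)^(1/3)
x₀ = 1.28

x_1 = g(1.280000) = 1.316169
x_2 = g(1.316169) = 1.323092
x_3 = g(1.323092) = 1.324409
x_4 = g(1.324409) = 1.324659
x_5 = g(1.324659) = 1.324707
x_6 = g(1.324707) = 1.324716
x_7 = g(1.324716) = 1.324718
x_8 = g(1.324718) = 1.324718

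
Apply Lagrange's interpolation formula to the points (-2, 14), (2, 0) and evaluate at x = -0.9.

Lagrange interpolation formula:
P(x) = Σ yᵢ × Lᵢ(x)
where Lᵢ(x) = Π_{j≠i} (x - xⱼ)/(xᵢ - xⱼ)

L_0(-0.9) = (-0.9 - 2)/(-2 - 2) = 0.725000
L_1(-0.9) = (-0.9 - (-2))/(2 - (-2)) = 0.275000

P(-0.9) = 14×L_0(-0.9) + 0×L_1(-0.9)
P(-0.9) = 10.150000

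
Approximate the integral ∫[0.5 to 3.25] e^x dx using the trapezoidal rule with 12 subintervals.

f(x) = e^x
a = 0.5, b = 3.25, n = 12
h = (b - a)/n = 0.229167

Trapezoidal rule: (h/2)[f(x₀) + 2f(x₁) + 2f(x₂) + ... + f(xₙ)]

x_0 = 0.5000, f(x_0) = 1.648721, coefficient = 1
x_1 = 0.7292, f(x_1) = 2.073352, coefficient = 2
x_2 = 0.9583, f(x_2) = 2.607347, coefficient = 2
x_3 = 1.1875, f(x_3) = 3.278874, coefficient = 2
x_4 = 1.4167, f(x_4) = 4.123353, coefficient = 2
x_5 = 1.6458, f(x_5) = 5.185329, coefficient = 2
x_6 = 1.8750, f(x_6) = 6.520819, coefficient = 2
x_7 = 2.1042, f(x_7) = 8.200267, coefficient = 2
x_8 = 2.3333, f(x_8) = 10.312259, coefficient = 2
x_9 = 2.5625, f(x_9) = 12.968197, coefficient = 2
x_10 = 2.7917, f(x_10) = 16.308177, coefficient = 2
x_11 = 3.0208, f(x_11) = 20.508375, coefficient = 2
x_12 = 3.2500, f(x_12) = 25.790340, coefficient = 1

I ≈ (0.229167/2) × 211.611760 = 24.247181
Exact value: 24.141619
Error: 0.105562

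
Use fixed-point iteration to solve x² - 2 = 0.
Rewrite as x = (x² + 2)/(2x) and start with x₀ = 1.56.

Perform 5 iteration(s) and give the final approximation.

Equation: x² - 2 = 0
Fixed-point form: x = (x² + 2)/(2x)
x₀ = 1.56

x_1 = g(1.560000) = 1.421026
x_2 = g(1.421026) = 1.414230
x_3 = g(1.414230) = 1.414214
x_4 = g(1.414214) = 1.414214
x_5 = g(1.414214) = 1.414214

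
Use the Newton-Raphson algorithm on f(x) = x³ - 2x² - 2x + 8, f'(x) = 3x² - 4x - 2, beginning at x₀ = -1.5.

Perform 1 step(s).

f(x) = x³ - 2x² - 2x + 8
f'(x) = 3x² - 4x - 2
x₀ = -1.5

Newton-Raphson formula: x_{n+1} = x_n - f(x_n)/f'(x_n)

Iteration 1:
  f(-1.500000) = 3.125000
  f'(-1.500000) = 10.750000
  x_1 = -1.500000 - 3.125000/10.750000 = -1.790698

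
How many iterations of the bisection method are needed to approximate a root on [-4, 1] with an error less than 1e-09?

We need (b-a)/2^n ≤ 1e-09
(1 - (-4))/2^n ≤ 1e-09
5/2^n ≤ 1e-09
2^n ≥ 5000000000
n ≥ log₂(5000000000) = 32.22
n ≥ 33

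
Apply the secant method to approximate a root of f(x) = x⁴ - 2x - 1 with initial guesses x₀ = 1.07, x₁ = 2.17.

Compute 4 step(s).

f(x) = x⁴ - 2x - 1
x₀ = 1.07, x₁ = 2.17

Secant formula: x_{n+1} = x_n - f(x_n)(x_n - x_{n-1})/(f(x_n) - f(x_{n-1}))

Iteration 1:
  f(1.070000) = -1.829204
  f(2.170000) = 16.833739
  x_2 = 2.170000 - 16.833739×(2.170000 - 1.070000)/(16.833739 - (-1.829204))
       = 1.177814
Iteration 2:
  f(2.170000) = 16.833739
  f(1.177814) = -1.431178
  x_3 = 1.177814 - (-1.431178)×(1.177814 - 2.170000)/(-1.431178 - 16.833739)
       = 1.255558
Iteration 3:
  f(1.177814) = -1.431178
  f(1.255558) = -1.025996
  x_4 = 1.255558 - (-1.025996)×(1.255558 - 1.177814)/(-1.025996 - (-1.431178))
       = 1.452422
Iteration 4:
  f(1.255558) = -1.025996
  f(1.452422) = 0.545267
  x_5 = 1.452422 - 0.545267×(1.452422 - 1.255558)/(0.545267 - (-1.025996))
       = 1.384105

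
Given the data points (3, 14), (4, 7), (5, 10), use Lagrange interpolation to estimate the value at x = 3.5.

Lagrange interpolation formula:
P(x) = Σ yᵢ × Lᵢ(x)
where Lᵢ(x) = Π_{j≠i} (x - xⱼ)/(xᵢ - xⱼ)

L_0(3.5) = (3.5 - 4)/(3 - 4) × (3.5 - 5)/(3 - 5) = 0.375000
L_1(3.5) = (3.5 - 3)/(4 - 3) × (3.5 - 5)/(4 - 5) = 0.750000
L_2(3.5) = (3.5 - 3)/(5 - 3) × (3.5 - 4)/(5 - 4) = -0.125000

P(3.5) = 14×L_0(3.5) + 7×L_1(3.5) + 10×L_2(3.5)
P(3.5) = 9.250000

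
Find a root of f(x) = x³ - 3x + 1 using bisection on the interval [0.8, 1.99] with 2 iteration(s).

f(x) = x³ - 3x + 1
Initial interval: [0.8, 1.99]

Iteration 1:
  c_1 = (0.800000 + 1.990000)/2 = 1.395000
  f(c_1) = f(1.395000) = -0.470295
  f(a) × f(c) ≥ 0, new interval: [1.395000, 1.990000]
Iteration 2:
  c_2 = (1.395000 + 1.990000)/2 = 1.692500
  f(c_2) = f(1.692500) = 0.770761
  f(a) × f(c) < 0, new interval: [1.395000, 1.692500]

After 2 iteration(s), the approximation is c_2 = 1.692500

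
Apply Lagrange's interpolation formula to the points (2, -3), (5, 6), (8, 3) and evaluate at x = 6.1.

Lagrange interpolation formula:
P(x) = Σ yᵢ × Lᵢ(x)
where Lᵢ(x) = Π_{j≠i} (x - xⱼ)/(xᵢ - xⱼ)

L_0(6.1) = (6.1 - 5)/(2 - 5) × (6.1 - 8)/(2 - 8) = -0.116111
L_1(6.1) = (6.1 - 2)/(5 - 2) × (6.1 - 8)/(5 - 8) = 0.865556
L_2(6.1) = (6.1 - 2)/(8 - 2) × (6.1 - 5)/(8 - 5) = 0.250556

P(6.1) = (-3)×L_0(6.1) + 6×L_1(6.1) + 3×L_2(6.1)
P(6.1) = 6.293333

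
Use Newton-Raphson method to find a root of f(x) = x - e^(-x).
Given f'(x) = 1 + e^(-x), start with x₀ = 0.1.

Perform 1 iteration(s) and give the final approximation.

f(x) = x - e^(-x)
f'(x) = 1 + e^(-x)
x₀ = 0.1

Newton-Raphson formula: x_{n+1} = x_n - f(x_n)/f'(x_n)

Iteration 1:
  f(0.100000) = -0.804837
  f'(0.100000) = 1.904837
  x_1 = 0.100000 - (-0.804837)/1.904837 = 0.522523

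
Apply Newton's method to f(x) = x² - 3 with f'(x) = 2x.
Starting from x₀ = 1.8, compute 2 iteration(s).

f(x) = x² - 3
f'(x) = 2x
x₀ = 1.8

Newton-Raphson formula: x_{n+1} = x_n - f(x_n)/f'(x_n)

Iteration 1:
  f(1.800000) = 0.240000
  f'(1.800000) = 3.600000
  x_1 = 1.800000 - 0.240000/3.600000 = 1.733333
Iteration 2:
  f(1.733333) = 0.004444
  f'(1.733333) = 3.466667
  x_2 = 1.733333 - 0.004444/3.466667 = 1.732051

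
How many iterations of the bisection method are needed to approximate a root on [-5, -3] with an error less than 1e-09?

We need (b-a)/2^n ≤ 1e-09
(-3 - (-5))/2^n ≤ 1e-09
2/2^n ≤ 1e-09
2^n ≥ 2000000000
n ≥ log₂(2000000000) = 30.90
n ≥ 31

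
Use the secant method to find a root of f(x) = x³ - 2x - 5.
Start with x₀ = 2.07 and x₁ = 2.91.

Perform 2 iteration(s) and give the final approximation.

f(x) = x³ - 2x - 5
x₀ = 2.07, x₁ = 2.91

Secant formula: x_{n+1} = x_n - f(x_n)(x_n - x_{n-1})/(f(x_n) - f(x_{n-1}))

Iteration 1:
  f(2.070000) = -0.270257
  f(2.910000) = 13.822171
  x_2 = 2.910000 - 13.822171×(2.910000 - 2.070000)/(13.822171 - (-0.270257))
       = 2.086109
Iteration 2:
  f(2.910000) = 13.822171
  f(2.086109) = -0.093782
  x_3 = 2.086109 - (-0.093782)×(2.086109 - 2.910000)/(-0.093782 - 13.822171)
       = 2.091661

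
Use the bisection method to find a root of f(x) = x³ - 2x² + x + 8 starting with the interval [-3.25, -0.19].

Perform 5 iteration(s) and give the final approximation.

f(x) = x³ - 2x² + x + 8
Initial interval: [-3.25, -0.19]

Iteration 1:
  c_1 = (-3.250000 + (-0.190000))/2 = -1.720000
  f(c_1) = f(-1.720000) = -4.725248
  f(a) × f(c) ≥ 0, new interval: [-1.720000, -0.190000]
Iteration 2:
  c_2 = (-1.720000 + (-0.190000))/2 = -0.955000
  f(c_2) = f(-0.955000) = 4.349966
  f(a) × f(c) < 0, new interval: [-1.720000, -0.955000]
Iteration 3:
  c_3 = (-1.720000 + (-0.955000))/2 = -1.337500
  f(c_3) = f(-1.337500) = 0.692025
  f(a) × f(c) < 0, new interval: [-1.720000, -1.337500]
Iteration 4:
  c_4 = (-1.720000 + (-1.337500))/2 = -1.528750
  f(c_4) = f(-1.528750) = -1.775709
  f(a) × f(c) ≥ 0, new interval: [-1.528750, -1.337500]
Iteration 5:
  c_5 = (-1.528750 + (-1.337500))/2 = -1.433125
  f(c_5) = f(-1.433125) = -0.484239
  f(a) × f(c) ≥ 0, new interval: [-1.433125, -1.337500]

After 5 iteration(s), the approximation is c_5 = -1.433125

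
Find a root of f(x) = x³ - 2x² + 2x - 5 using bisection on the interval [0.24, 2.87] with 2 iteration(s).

f(x) = x³ - 2x² + 2x - 5
Initial interval: [0.24, 2.87]

Iteration 1:
  c_1 = (0.240000 + 2.870000)/2 = 1.555000
  f(c_1) = f(1.555000) = -2.966021
  f(a) × f(c) ≥ 0, new interval: [1.555000, 2.870000]
Iteration 2:
  c_2 = (1.555000 + 2.870000)/2 = 2.212500
  f(c_2) = f(2.212500) = 0.465221
  f(a) × f(c) < 0, new interval: [1.555000, 2.212500]

After 2 iteration(s), the approximation is c_2 = 2.212500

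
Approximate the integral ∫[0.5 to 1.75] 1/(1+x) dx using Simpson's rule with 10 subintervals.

f(x) = 1/(1+x)
a = 0.5, b = 1.75, n = 10
h = (b - a)/n = 0.125000

Simpson's rule: (h/3)[f(x₀) + 4f(x₁) + 2f(x₂) + ... + f(xₙ)]

x_0 = 0.5000, f(x_0) = 0.666667, coefficient = 1
x_1 = 0.6250, f(x_1) = 0.615385, coefficient = 4
x_2 = 0.7500, f(x_2) = 0.571429, coefficient = 2
x_3 = 0.8750, f(x_3) = 0.533333, coefficient = 4
x_4 = 1.0000, f(x_4) = 0.500000, coefficient = 2
x_5 = 1.1250, f(x_5) = 0.470588, coefficient = 4
x_6 = 1.2500, f(x_6) = 0.444444, coefficient = 2
x_7 = 1.3750, f(x_7) = 0.421053, coefficient = 4
x_8 = 1.5000, f(x_8) = 0.400000, coefficient = 2
x_9 = 1.6250, f(x_9) = 0.380952, coefficient = 4
x_10 = 1.7500, f(x_10) = 0.363636, coefficient = 1

I ≈ (0.125000/3) × 14.547294 = 0.606137
Exact value: 0.606136
Error: 0.000001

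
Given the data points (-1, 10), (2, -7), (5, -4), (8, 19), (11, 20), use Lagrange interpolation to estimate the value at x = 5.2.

Lagrange interpolation formula:
P(x) = Σ yᵢ × Lᵢ(x)
where Lᵢ(x) = Π_{j≠i} (x - xⱼ)/(xᵢ - xⱼ)

L_0(5.2) = (5.2 - 2)/(-1 - 2) × (5.2 - 5)/(-1 - 5) × (5.2 - 8)/(-1 - 8) × (5.2 - 11)/(-1 - 11) = 0.005347
L_1(5.2) = (5.2 - (-1))/(2 - (-1)) × (5.2 - 5)/(2 - 5) × (5.2 - 8)/(2 - 8) × (5.2 - 11)/(2 - 11) = -0.041435
L_2(5.2) = (5.2 - (-1))/(5 - (-1)) × (5.2 - 2)/(5 - 2) × (5.2 - 8)/(5 - 8) × (5.2 - 11)/(5 - 11) = 0.994449
L_3(5.2) = (5.2 - (-1))/(8 - (-1)) × (5.2 - 2)/(8 - 2) × (5.2 - 5)/(8 - 5) × (5.2 - 11)/(8 - 11) = 0.047355
L_4(5.2) = (5.2 - (-1))/(11 - (-1)) × (5.2 - 2)/(11 - 2) × (5.2 - 5)/(11 - 5) × (5.2 - 8)/(11 - 8) = -0.005715

P(5.2) = 10×L_0(5.2) + (-7)×L_1(5.2) + (-4)×L_2(5.2) + 19×L_3(5.2) + 20×L_4(5.2)
P(5.2) = -2.848849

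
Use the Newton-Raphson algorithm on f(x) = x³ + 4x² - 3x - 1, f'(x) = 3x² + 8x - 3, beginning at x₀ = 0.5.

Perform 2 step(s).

f(x) = x³ + 4x² - 3x - 1
f'(x) = 3x² + 8x - 3
x₀ = 0.5

Newton-Raphson formula: x_{n+1} = x_n - f(x_n)/f'(x_n)

Iteration 1:
  f(0.500000) = -1.375000
  f'(0.500000) = 1.750000
  x_1 = 0.500000 - (-1.375000)/1.750000 = 1.285714
Iteration 2:
  f(1.285714) = 3.880466
  f'(1.285714) = 12.244898
  x_2 = 1.285714 - 3.880466/12.244898 = 0.968810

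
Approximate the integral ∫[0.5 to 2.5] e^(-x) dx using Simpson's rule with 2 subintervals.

f(x) = e^(-x)
a = 0.5, b = 2.5, n = 2
h = (b - a)/n = 1.000000

Simpson's rule: (h/3)[f(x₀) + 4f(x₁) + 2f(x₂) + ... + f(xₙ)]

x_0 = 0.5000, f(x_0) = 0.606531, coefficient = 1
x_1 = 1.5000, f(x_1) = 0.223130, coefficient = 4
x_2 = 2.5000, f(x_2) = 0.082085, coefficient = 1

I ≈ (1.000000/3) × 1.581136 = 0.527045
Exact value: 0.524446
Error: 0.002600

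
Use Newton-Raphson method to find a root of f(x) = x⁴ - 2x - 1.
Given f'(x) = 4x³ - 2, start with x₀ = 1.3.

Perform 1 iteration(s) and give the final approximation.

f(x) = x⁴ - 2x - 1
f'(x) = 4x³ - 2
x₀ = 1.3

Newton-Raphson formula: x_{n+1} = x_n - f(x_n)/f'(x_n)

Iteration 1:
  f(1.300000) = -0.743900
  f'(1.300000) = 6.788000
  x_1 = 1.300000 - (-0.743900)/6.788000 = 1.409590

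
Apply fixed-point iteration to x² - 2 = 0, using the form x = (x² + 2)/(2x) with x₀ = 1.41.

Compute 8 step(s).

Equation: x² - 2 = 0
Fixed-point form: x = (x² + 2)/(2x)
x₀ = 1.41

x_1 = g(1.410000) = 1.414220
x_2 = g(1.414220) = 1.414214
x_3 = g(1.414214) = 1.414214
x_4 = g(1.414214) = 1.414214
x_5 = g(1.414214) = 1.414214
x_6 = g(1.414214) = 1.414214
x_7 = g(1.414214) = 1.414214
x_8 = g(1.414214) = 1.414214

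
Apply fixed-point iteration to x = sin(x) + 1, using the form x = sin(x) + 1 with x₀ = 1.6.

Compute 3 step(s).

Equation: x = sin(x) + 1
Fixed-point form: x = sin(x) + 1
x₀ = 1.6

x_1 = g(1.600000) = 1.999574
x_2 = g(1.999574) = 1.909475
x_3 = g(1.909475) = 1.943195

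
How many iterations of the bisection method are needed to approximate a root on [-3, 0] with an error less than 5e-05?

We need (b-a)/2^n ≤ 5e-05
(0 - (-3))/2^n ≤ 5e-05
3/2^n ≤ 5e-05
2^n ≥ 60000
n ≥ log₂(60000) = 15.87
n ≥ 16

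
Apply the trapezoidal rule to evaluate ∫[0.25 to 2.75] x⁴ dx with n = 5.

f(x) = x⁴
a = 0.25, b = 2.75, n = 5
h = (b - a)/n = 0.500000

Trapezoidal rule: (h/2)[f(x₀) + 2f(x₁) + 2f(x₂) + ... + f(xₙ)]

x_0 = 0.2500, f(x_0) = 0.003906, coefficient = 1
x_1 = 0.7500, f(x_1) = 0.316406, coefficient = 2
x_2 = 1.2500, f(x_2) = 2.441406, coefficient = 2
x_3 = 1.7500, f(x_3) = 9.378906, coefficient = 2
x_4 = 2.2500, f(x_4) = 25.628906, coefficient = 2
x_5 = 2.7500, f(x_5) = 57.191406, coefficient = 1

I ≈ (0.500000/2) × 132.726562 = 33.181641
Exact value: 31.455078
Error: 1.726562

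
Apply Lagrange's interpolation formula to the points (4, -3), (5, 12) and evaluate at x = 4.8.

Lagrange interpolation formula:
P(x) = Σ yᵢ × Lᵢ(x)
where Lᵢ(x) = Π_{j≠i} (x - xⱼ)/(xᵢ - xⱼ)

L_0(4.8) = (4.8 - 5)/(4 - 5) = 0.200000
L_1(4.8) = (4.8 - 4)/(5 - 4) = 0.800000

P(4.8) = (-3)×L_0(4.8) + 12×L_1(4.8)
P(4.8) = 9.000000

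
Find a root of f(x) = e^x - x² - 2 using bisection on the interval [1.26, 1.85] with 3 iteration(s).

f(x) = e^x - x² - 2
Initial interval: [1.26, 1.85]

Iteration 1:
  c_1 = (1.260000 + 1.850000)/2 = 1.555000
  f(c_1) = f(1.555000) = 0.317062
  f(a) × f(c) < 0, new interval: [1.260000, 1.555000]
Iteration 2:
  c_2 = (1.260000 + 1.555000)/2 = 1.407500
  f(c_2) = f(1.407500) = 0.104672
  f(a) × f(c) < 0, new interval: [1.260000, 1.407500]
Iteration 3:
  c_3 = (1.260000 + 1.407500)/2 = 1.333750
  f(c_3) = f(1.333750) = 0.016360
  f(a) × f(c) < 0, new interval: [1.260000, 1.333750]

After 3 iteration(s), the approximation is c_3 = 1.333750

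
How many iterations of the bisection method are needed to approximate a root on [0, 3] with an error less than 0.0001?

We need (b-a)/2^n ≤ 0.0001
(3 - 0)/2^n ≤ 0.0001
3/2^n ≤ 0.0001
2^n ≥ 30000
n ≥ log₂(30000) = 14.87
n ≥ 15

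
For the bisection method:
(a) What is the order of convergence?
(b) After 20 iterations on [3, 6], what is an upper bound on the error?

(a) Bisection has linear (order 1) convergence; the error is halved each step.

(b) Error bound = (b-a)/2^n = (6 - 3)/2^{20}
    = 3/2^{20}

(a) 1 (linear); (b) error ≤ 2.86e-06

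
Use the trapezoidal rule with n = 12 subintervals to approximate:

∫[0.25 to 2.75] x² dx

f(x) = x²
a = 0.25, b = 2.75, n = 12
h = (b - a)/n = 0.208333

Trapezoidal rule: (h/2)[f(x₀) + 2f(x₁) + 2f(x₂) + ... + f(xₙ)]

x_0 = 0.2500, f(x_0) = 0.062500, coefficient = 1
x_1 = 0.4583, f(x_1) = 0.210069, coefficient = 2
x_2 = 0.6667, f(x_2) = 0.444444, coefficient = 2
x_3 = 0.8750, f(x_3) = 0.765625, coefficient = 2
x_4 = 1.0833, f(x_4) = 1.173611, coefficient = 2
x_5 = 1.2917, f(x_5) = 1.668403, coefficient = 2
x_6 = 1.5000, f(x_6) = 2.250000, coefficient = 2
x_7 = 1.7083, f(x_7) = 2.918403, coefficient = 2
x_8 = 1.9167, f(x_8) = 3.673611, coefficient = 2
x_9 = 2.1250, f(x_9) = 4.515625, coefficient = 2
x_10 = 2.3333, f(x_10) = 5.444444, coefficient = 2
x_11 = 2.5417, f(x_11) = 6.460069, coefficient = 2
x_12 = 2.7500, f(x_12) = 7.562500, coefficient = 1

I ≈ (0.208333/2) × 66.673611 = 6.945168
Exact value: 6.927083
Error: 0.018084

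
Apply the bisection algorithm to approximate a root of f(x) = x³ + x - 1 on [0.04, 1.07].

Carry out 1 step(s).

f(x) = x³ + x - 1
Initial interval: [0.04, 1.07]

Iteration 1:
  c_1 = (0.040000 + 1.070000)/2 = 0.555000
  f(c_1) = f(0.555000) = -0.274046
  f(a) × f(c) ≥ 0, new interval: [0.555000, 1.070000]

After 1 iteration(s), the approximation is c_1 = 0.555000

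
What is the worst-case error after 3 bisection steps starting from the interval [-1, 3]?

Bisection error bound: |error| ≤ (b-a)/2^n
|error| ≤ (3 - (-1))/2^3 = 4/2^3
|error| ≤ 0.5000000000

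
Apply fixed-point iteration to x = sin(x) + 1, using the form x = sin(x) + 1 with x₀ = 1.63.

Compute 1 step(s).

Equation: x = sin(x) + 1
Fixed-point form: x = sin(x) + 1
x₀ = 1.63

x_1 = g(1.630000) = 1.998248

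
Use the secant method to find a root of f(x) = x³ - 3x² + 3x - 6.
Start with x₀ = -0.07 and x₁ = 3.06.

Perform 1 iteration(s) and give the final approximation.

f(x) = x³ - 3x² + 3x - 6
x₀ = -0.07, x₁ = 3.06

Secant formula: x_{n+1} = x_n - f(x_n)(x_n - x_{n-1})/(f(x_n) - f(x_{n-1}))

Iteration 1:
  f(-0.070000) = -6.225043
  f(3.060000) = 3.741816
  x_2 = 3.060000 - 3.741816×(3.060000 - (-0.070000))/(3.741816 - (-6.225043))
       = 1.884917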